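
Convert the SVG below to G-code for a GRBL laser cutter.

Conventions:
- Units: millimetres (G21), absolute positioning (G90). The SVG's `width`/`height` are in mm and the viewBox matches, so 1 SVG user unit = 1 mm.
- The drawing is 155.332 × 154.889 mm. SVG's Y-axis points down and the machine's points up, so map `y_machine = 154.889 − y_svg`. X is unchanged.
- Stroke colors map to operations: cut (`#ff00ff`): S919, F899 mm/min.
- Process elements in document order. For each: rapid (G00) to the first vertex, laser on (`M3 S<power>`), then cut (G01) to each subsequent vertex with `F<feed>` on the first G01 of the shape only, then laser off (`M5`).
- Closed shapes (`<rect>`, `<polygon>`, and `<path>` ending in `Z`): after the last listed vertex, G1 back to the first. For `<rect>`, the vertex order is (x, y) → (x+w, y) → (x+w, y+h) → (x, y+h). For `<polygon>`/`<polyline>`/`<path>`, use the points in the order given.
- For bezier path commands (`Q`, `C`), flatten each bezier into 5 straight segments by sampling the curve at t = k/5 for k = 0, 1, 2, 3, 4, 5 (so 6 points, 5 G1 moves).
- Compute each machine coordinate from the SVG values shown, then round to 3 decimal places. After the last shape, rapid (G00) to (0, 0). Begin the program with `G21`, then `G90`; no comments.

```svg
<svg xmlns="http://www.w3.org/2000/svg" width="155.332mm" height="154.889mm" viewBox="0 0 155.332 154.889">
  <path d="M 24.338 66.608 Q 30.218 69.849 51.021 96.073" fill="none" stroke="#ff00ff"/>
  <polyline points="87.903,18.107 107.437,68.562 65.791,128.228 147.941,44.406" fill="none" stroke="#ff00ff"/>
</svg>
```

G21
G90
G00 X24.338 Y88.281
M3 S919
G01 X27.287 Y86.065 F899
G01 X31.430 Y82.011
G01 X36.766 Y76.118
G01 X43.297 Y68.386
G01 X51.021 Y58.816
M5
G00 X87.903 Y136.782
M3 S919
G01 X107.437 Y86.327 F899
G01 X65.791 Y26.661
G01 X147.941 Y110.483
M5
G00 X0.000 Y0.000

1 u = 1 mm; y_m = 154.889 − y.

[1] `<path>` quadratic bezier, #ff00ff→cut S919 F899: (24.338,88.281) → (27.287,86.065) → (31.430,82.011) → (36.766,76.118) → (43.297,68.386) → (51.021,58.816)

[2] `<polyline>` open polyline, #ff00ff→cut S919 F899: (87.903,136.782) → (107.437,86.327) → (65.791,26.661) → (147.941,110.483)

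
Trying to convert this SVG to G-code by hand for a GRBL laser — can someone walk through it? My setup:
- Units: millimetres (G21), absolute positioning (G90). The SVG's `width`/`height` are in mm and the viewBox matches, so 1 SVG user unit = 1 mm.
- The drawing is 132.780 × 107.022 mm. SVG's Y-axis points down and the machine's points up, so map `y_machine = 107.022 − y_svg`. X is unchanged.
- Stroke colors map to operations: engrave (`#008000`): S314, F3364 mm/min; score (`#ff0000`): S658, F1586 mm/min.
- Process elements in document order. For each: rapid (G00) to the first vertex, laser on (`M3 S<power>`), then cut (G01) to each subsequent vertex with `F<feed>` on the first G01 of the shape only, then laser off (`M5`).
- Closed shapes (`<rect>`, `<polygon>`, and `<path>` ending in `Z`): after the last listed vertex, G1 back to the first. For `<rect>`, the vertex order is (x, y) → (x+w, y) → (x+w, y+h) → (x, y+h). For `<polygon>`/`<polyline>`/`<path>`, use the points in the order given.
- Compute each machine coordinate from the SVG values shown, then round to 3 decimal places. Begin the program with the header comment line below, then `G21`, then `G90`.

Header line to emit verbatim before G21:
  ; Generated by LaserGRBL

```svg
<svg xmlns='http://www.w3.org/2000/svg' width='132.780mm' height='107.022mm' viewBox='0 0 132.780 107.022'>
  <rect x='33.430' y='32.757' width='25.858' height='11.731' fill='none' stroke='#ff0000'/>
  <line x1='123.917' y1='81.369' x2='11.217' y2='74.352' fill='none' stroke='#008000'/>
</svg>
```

1 u = 1 mm; y_m = 107.022 − y.

[1] `<rect>` rectangle, #ff0000→score S658 F1586: (33.430,74.265) → (59.288,74.265) → (59.288,62.534) → (33.430,62.534) → (33.430,74.265) (closed)

[2] `<line>` line segment, #008000→engrave S314 F3364: (123.917,25.653) → (11.217,32.670)

; Generated by LaserGRBL
G21
G90
G00 X33.430 Y74.265
M3 S658
G01 X59.288 Y74.265 F1586
G01 X59.288 Y62.534
G01 X33.430 Y62.534
G01 X33.430 Y74.265
M5
G00 X123.917 Y25.653
M3 S314
G01 X11.217 Y32.670 F3364
M5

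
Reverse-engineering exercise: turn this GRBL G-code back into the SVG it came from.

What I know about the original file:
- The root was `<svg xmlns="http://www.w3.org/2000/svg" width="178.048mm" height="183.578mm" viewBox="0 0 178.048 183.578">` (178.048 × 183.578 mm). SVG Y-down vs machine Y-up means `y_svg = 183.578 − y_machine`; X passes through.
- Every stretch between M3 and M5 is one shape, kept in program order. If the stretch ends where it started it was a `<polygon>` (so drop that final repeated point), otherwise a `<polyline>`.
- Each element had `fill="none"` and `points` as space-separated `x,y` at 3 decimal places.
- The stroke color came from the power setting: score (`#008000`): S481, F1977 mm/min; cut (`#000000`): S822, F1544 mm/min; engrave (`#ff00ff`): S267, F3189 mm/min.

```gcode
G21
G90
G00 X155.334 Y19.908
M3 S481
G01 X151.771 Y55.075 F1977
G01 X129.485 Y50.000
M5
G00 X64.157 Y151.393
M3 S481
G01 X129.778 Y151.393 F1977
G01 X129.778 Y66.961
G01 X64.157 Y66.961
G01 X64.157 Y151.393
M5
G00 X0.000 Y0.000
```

<svg xmlns="http://www.w3.org/2000/svg" width="178.048mm" height="183.578mm" viewBox="0 0 178.048 183.578">
  <polyline points="155.334,163.670 151.771,128.503 129.485,133.578" fill="none" stroke="#008000"/>
  <polygon points="64.157,32.185 129.778,32.185 129.778,116.617 64.157,116.617" fill="none" stroke="#008000"/>
</svg>

Each laser-on run becomes one SVG element. Flip Y back into SVG space with y_svg = 183.578 − y_machine. Every run uses S481, so all elements get stroke `#008000` (score).

Run 1: The run is open, so emit a `<polyline>` with points (Y-flipped): 155.334,163.670 151.771,128.503 129.485,133.578.

Run 2: The run returns to its start, so emit a `<polygon>` with points (Y-flipped): 64.157,32.185 129.778,32.185 129.778,116.617 64.157,116.617.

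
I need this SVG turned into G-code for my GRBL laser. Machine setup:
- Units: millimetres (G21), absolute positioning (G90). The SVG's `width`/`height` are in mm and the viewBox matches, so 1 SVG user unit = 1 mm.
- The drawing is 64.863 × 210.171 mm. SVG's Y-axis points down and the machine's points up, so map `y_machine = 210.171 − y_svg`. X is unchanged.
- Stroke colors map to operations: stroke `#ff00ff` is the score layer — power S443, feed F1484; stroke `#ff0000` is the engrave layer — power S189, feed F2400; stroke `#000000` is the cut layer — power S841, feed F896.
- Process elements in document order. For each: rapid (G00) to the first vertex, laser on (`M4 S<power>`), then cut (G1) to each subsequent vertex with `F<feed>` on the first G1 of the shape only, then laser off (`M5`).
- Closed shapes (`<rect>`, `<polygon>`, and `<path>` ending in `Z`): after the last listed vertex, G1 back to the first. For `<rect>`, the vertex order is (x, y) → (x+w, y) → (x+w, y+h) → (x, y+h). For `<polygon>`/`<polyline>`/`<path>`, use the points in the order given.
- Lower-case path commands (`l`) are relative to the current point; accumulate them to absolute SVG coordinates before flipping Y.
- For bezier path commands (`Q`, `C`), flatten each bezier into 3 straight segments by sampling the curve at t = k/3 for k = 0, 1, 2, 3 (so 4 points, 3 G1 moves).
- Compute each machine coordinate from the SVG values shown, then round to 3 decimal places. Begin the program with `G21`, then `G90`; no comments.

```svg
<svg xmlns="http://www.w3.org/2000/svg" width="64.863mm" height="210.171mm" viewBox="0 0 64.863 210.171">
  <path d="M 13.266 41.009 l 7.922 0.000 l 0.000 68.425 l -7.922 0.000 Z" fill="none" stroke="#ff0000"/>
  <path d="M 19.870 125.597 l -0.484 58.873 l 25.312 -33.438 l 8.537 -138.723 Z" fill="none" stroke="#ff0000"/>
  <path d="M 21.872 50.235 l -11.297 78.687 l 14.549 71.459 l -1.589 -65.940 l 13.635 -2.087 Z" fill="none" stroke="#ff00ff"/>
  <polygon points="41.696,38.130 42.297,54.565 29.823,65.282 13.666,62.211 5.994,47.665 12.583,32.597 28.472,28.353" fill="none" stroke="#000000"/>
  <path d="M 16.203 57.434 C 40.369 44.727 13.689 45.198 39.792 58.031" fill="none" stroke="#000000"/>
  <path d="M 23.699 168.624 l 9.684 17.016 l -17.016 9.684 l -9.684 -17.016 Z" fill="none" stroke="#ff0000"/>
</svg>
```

G21
G90
G00 X13.266 Y169.162
M4 S189
G1 X21.188 Y169.162 F2400
G1 X21.188 Y100.737
G1 X13.266 Y100.737
G1 X13.266 Y169.162
M5
G00 X19.870 Y84.574
M4 S189
G1 X19.386 Y25.701 F2400
G1 X44.698 Y59.139
G1 X53.235 Y197.862
G1 X19.870 Y84.574
M5
G00 X21.872 Y159.936
M4 S443
G1 X10.575 Y81.249 F1484
G1 X25.124 Y9.790
G1 X23.535 Y75.730
G1 X37.170 Y77.817
G1 X21.872 Y159.936
M5
G00 X41.696 Y172.041
M4 S841
G1 X42.297 Y155.606 F896
G1 X29.823 Y144.889
G1 X13.666 Y147.960
G1 X5.994 Y162.506
G1 X12.583 Y177.574
G1 X28.472 Y181.818
G1 X41.696 Y172.041
M5
G00 X16.203 Y152.737
M4 S841
G1 X27.258 Y161.082 F896
G1 X27.445 Y160.822
G1 X39.792 Y152.140
M5
G00 X23.699 Y41.547
M4 S189
G1 X33.383 Y24.531 F2400
G1 X16.367 Y14.847
G1 X6.683 Y31.863
G1 X23.699 Y41.547
M5

viewBox `0 0 64.863 210.171` with mm width/height → 1 unit = 1 mm. Flip: y_m = 210.171 − y_svg.

**Shape 1** — `<path>` rectangle, stroke `#ff0000` → engrave (S189, F2400). Machine vertices: (13.266,169.162) → (21.188,169.162) → (21.188,100.737) → (13.266,100.737) → (13.266,169.162). Closed: final G1 returns to the first vertex.

**Shape 2** — `<path>` closed polygon, stroke `#ff0000` → engrave (S189, F2400). Machine vertices: (19.870,84.574) → (19.386,25.701) → (44.698,59.139) → (53.235,197.862) → (19.870,84.574). Closed: final G1 returns to the first vertex.

**Shape 3** — `<path>` closed polygon, stroke `#ff00ff` → score (S443, F1484). Machine vertices: (21.872,159.936) → (10.575,81.249) → (25.124,9.790) → (23.535,75.730) → (37.170,77.817) → (21.872,159.936). Closed: final G1 returns to the first vertex.

**Shape 4** — `<polygon>` regular polygon, stroke `#000000` → cut (S841, F896). Machine vertices: (41.696,172.041) → (42.297,155.606) → (29.823,144.889) → (13.666,147.960) → (5.994,162.506) → (12.583,177.574) → (28.472,181.818) → (41.696,172.041). Closed: final G1 returns to the first vertex.

**Shape 5** — `<path>` cubic bezier, stroke `#000000` → cut (S841, F896). Control points (SVG): P0=(16.203,57.434), P1=(40.369,44.727), P2=(13.689,45.198), P3=(39.792,58.031); sampled at t=k/3. Machine vertices: (16.203,152.737) → (27.258,161.082) → (27.445,160.822) → (39.792,152.140). Open path.

**Shape 6** — `<path>` regular polygon, stroke `#ff0000` → engrave (S189, F2400). Machine vertices: (23.699,41.547) → (33.383,24.531) → (16.367,14.847) → (6.683,31.863) → (23.699,41.547). Closed: final G1 returns to the first vertex.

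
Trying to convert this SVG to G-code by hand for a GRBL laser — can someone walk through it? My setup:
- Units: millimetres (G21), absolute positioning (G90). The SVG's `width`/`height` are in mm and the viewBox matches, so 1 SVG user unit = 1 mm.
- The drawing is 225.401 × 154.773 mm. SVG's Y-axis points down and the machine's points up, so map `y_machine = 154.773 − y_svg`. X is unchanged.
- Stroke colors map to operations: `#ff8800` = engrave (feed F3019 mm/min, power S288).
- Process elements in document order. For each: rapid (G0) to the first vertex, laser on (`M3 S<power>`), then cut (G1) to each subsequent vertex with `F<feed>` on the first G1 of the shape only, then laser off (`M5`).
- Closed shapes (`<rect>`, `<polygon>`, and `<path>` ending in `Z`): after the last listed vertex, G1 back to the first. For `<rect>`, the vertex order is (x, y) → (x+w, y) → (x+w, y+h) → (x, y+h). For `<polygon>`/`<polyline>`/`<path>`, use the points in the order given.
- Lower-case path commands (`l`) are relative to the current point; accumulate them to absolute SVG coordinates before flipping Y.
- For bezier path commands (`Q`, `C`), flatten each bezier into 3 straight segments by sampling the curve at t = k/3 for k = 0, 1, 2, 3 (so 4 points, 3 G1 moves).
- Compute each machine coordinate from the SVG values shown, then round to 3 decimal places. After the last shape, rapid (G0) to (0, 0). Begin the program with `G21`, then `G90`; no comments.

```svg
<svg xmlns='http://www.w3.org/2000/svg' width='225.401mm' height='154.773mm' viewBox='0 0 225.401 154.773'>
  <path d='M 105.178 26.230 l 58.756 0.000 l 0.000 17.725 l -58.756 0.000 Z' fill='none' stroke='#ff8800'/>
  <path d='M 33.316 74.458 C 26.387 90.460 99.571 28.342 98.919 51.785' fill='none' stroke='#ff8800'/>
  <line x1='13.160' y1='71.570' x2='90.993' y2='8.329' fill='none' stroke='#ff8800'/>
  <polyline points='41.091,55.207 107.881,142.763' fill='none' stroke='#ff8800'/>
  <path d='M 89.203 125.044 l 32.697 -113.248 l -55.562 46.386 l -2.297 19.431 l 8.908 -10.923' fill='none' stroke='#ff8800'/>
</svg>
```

G21
G90
G0 X105.178 Y128.543
M3 S288
G1 X163.934 Y128.543 F3019
G1 X163.934 Y110.818
G1 X105.178 Y110.818
G1 X105.178 Y128.543
M5
G0 X33.316 Y80.315
M3 S288
G1 X47.390 Y84.291 F3019
G1 X80.661 Y103.973
G1 X98.919 Y102.988
M5
G0 X13.160 Y83.203
M3 S288
G1 X90.993 Y146.444 F3019
M5
G0 X41.091 Y99.566
M3 S288
G1 X107.881 Y12.010 F3019
M5
G0 X89.203 Y29.729
M3 S288
G1 X121.900 Y142.977 F3019
G1 X66.338 Y96.591
G1 X64.041 Y77.160
G1 X72.949 Y88.083
M5
G0 X0.000 Y0.000

Since the viewBox matches the mm dimensions, user units are millimetres directly. The only transform is the Y-flip y_m = 154.773 − y_svg.

Shape 1 is a rectangle drawn with `<path>`. Its stroke #ff8800 means engrave at S288, F3019. After flipping Y the toolpath is (105.178,128.543) → (163.934,128.543) → (163.934,110.818) → (105.178,110.818) → (105.178,128.543), returning to the start.

Shape 2 is a cubic bezier drawn with `<path>`. Its stroke #ff8800 means engrave at S288, F3019. After flipping Y the toolpath is (33.316,80.315) → (47.390,84.291) → (80.661,103.973) → (98.919,102.988).

Shape 3 is a line segment drawn with `<line>`. Its stroke #ff8800 means engrave at S288, F3019. After flipping Y the toolpath is (13.160,83.203) → (90.993,146.444).

Shape 4 is a line segment drawn with `<polyline>`. Its stroke #ff8800 means engrave at S288, F3019. After flipping Y the toolpath is (41.091,99.566) → (107.881,12.010).

Shape 5 is a open polyline drawn with `<path>`. Its stroke #ff8800 means engrave at S288, F3019. After flipping Y the toolpath is (89.203,29.729) → (121.900,142.977) → (66.338,96.591) → (64.041,77.160) → (72.949,88.083).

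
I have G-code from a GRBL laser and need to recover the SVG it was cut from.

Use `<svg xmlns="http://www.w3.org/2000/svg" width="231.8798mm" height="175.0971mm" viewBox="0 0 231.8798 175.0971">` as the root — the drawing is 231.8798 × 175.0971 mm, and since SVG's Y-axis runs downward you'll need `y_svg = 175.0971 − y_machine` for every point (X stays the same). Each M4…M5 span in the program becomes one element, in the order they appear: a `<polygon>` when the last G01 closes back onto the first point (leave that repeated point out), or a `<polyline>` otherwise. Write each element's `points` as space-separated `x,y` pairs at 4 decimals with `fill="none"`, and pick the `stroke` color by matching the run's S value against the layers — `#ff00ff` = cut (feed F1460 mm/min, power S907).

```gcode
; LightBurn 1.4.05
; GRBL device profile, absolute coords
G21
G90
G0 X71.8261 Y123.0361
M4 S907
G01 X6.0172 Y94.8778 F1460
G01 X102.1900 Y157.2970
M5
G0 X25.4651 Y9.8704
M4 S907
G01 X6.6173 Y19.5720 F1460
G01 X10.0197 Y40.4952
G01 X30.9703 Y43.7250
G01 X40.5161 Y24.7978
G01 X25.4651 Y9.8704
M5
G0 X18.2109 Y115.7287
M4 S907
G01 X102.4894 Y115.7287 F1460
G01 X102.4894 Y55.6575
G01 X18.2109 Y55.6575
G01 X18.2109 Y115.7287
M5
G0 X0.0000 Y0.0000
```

<svg xmlns="http://www.w3.org/2000/svg" width="231.8798mm" height="175.0971mm" viewBox="0 0 231.8798 175.0971">
  <polyline points="71.8261,52.0610 6.0172,80.2193 102.1900,17.8001" fill="none" stroke="#ff00ff"/>
  <polygon points="25.4651,165.2267 6.6173,155.5251 10.0197,134.6019 30.9703,131.3721 40.5161,150.2993" fill="none" stroke="#ff00ff"/>
  <polygon points="18.2109,59.3684 102.4894,59.3684 102.4894,119.4396 18.2109,119.4396" fill="none" stroke="#ff00ff"/>
</svg>

Machine Y-up, SVG Y-down with viewBox height 175.0971, so y_svg = 175.0971 − y_machine; X carries over. Every run uses S907, so all elements get stroke `#ff00ff` (cut).

Run 1: The run is open, so emit a `<polyline>` with points (Y-flipped): 71.8261,52.0610 6.0172,80.2193 102.1900,17.8001.

Run 2: The run returns to its start, so emit a `<polygon>` with points (Y-flipped): 25.4651,165.2267 6.6173,155.5251 10.0197,134.6019 30.9703,131.3721 40.5161,150.2993.

Run 3: The run returns to its start, so emit a `<polygon>` with points (Y-flipped): 18.2109,59.3684 102.4894,59.3684 102.4894,119.4396 18.2109,119.4396.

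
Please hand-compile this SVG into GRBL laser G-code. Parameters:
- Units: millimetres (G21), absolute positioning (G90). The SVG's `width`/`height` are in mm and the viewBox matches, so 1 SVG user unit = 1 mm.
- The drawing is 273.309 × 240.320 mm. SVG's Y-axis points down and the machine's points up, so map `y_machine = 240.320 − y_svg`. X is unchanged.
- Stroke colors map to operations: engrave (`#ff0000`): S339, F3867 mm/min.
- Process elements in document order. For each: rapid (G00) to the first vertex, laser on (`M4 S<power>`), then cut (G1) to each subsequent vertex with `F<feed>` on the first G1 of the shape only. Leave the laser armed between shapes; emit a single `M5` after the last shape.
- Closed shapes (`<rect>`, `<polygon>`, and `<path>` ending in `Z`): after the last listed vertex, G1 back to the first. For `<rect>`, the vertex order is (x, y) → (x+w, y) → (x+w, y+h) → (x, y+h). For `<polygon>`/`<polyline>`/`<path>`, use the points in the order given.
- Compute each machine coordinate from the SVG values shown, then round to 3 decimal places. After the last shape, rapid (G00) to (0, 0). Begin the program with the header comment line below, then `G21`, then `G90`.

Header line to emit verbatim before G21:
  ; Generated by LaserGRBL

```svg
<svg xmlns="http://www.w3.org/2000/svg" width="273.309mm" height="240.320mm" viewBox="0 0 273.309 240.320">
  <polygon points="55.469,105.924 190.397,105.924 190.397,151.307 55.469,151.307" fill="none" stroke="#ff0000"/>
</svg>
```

1 u = 1 mm; y_m = 240.320 − y.

[1] `<polygon>` rectangle, #ff0000→engrave S339 F3867: (55.469,134.396) → (190.397,134.396) → (190.397,89.013) → (55.469,89.013) → (55.469,134.396) (closed)

; Generated by LaserGRBL
G21
G90
G00 X55.469 Y134.396
M4 S339
G1 X190.397 Y134.396 F3867
G1 X190.397 Y89.013
G1 X55.469 Y89.013
G1 X55.469 Y134.396
M5
G00 X0.000 Y0.000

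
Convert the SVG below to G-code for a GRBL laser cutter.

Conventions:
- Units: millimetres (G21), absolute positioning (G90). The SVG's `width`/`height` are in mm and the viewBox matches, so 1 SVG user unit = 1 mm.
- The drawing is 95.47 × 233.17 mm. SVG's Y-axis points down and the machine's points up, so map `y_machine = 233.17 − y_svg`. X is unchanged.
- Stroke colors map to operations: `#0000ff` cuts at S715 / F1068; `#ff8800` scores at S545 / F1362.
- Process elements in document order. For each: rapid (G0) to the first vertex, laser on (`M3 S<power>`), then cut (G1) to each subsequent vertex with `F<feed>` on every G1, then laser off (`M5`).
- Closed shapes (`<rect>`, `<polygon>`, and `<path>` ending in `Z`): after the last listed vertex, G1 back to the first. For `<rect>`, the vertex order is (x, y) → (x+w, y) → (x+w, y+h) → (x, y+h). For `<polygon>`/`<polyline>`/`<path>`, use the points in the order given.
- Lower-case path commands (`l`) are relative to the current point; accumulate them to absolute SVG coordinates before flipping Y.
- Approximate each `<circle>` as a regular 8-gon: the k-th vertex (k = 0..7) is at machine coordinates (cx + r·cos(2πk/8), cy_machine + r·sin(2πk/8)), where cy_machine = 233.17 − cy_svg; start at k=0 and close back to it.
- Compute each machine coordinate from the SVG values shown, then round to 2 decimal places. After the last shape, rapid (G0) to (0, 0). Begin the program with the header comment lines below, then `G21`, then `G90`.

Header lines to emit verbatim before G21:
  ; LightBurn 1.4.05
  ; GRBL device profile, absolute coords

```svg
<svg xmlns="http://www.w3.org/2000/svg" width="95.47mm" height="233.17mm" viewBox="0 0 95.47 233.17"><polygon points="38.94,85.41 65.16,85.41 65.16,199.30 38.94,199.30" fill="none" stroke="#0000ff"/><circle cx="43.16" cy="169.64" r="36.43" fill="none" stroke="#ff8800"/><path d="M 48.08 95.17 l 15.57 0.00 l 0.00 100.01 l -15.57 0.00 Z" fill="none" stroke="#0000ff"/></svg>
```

viewBox `0 0 95.47 233.17` with mm width/height → 1 unit = 1 mm. Flip: y_m = 233.17 − y_svg.

**Shape 1** — `<polygon>` rectangle, stroke `#0000ff` → cut (S715, F1068). Machine vertices: (38.94,147.76) → (65.16,147.76) → (65.16,33.87) → (38.94,33.87) → (38.94,147.76). Closed: final G1 returns to the first vertex.

**Shape 2** — `<circle>` circle, stroke `#ff8800` → score (S545, F1362). Machine vertices: (79.59,63.53) → (68.92,89.29) → (43.16,99.96) → (17.40,89.29) → (6.73,63.53) → (17.40,37.77) → (43.16,27.10) → (68.92,37.77) → (79.59,63.53). Closed: final G1 returns to the first vertex.

**Shape 3** — `<path>` rectangle, stroke `#0000ff` → cut (S715, F1068). Machine vertices: (48.08,138.00) → (63.65,138.00) → (63.65,37.99) → (48.08,37.99) → (48.08,138.00). Closed: final G1 returns to the first vertex.

; LightBurn 1.4.05
; GRBL device profile, absolute coords
G21
G90
G0 X38.94 Y147.76
M3 S715
G1 X65.16 Y147.76 F1068
G1 X65.16 Y33.87 F1068
G1 X38.94 Y33.87 F1068
G1 X38.94 Y147.76 F1068
M5
G0 X79.59 Y63.53
M3 S545
G1 X68.92 Y89.29 F1362
G1 X43.16 Y99.96 F1362
G1 X17.40 Y89.29 F1362
G1 X6.73 Y63.53 F1362
G1 X17.40 Y37.77 F1362
G1 X43.16 Y27.10 F1362
G1 X68.92 Y37.77 F1362
G1 X79.59 Y63.53 F1362
M5
G0 X48.08 Y138.00
M3 S715
G1 X63.65 Y138.00 F1068
G1 X63.65 Y37.99 F1068
G1 X48.08 Y37.99 F1068
G1 X48.08 Y138.00 F1068
M5
G0 X0.00 Y0.00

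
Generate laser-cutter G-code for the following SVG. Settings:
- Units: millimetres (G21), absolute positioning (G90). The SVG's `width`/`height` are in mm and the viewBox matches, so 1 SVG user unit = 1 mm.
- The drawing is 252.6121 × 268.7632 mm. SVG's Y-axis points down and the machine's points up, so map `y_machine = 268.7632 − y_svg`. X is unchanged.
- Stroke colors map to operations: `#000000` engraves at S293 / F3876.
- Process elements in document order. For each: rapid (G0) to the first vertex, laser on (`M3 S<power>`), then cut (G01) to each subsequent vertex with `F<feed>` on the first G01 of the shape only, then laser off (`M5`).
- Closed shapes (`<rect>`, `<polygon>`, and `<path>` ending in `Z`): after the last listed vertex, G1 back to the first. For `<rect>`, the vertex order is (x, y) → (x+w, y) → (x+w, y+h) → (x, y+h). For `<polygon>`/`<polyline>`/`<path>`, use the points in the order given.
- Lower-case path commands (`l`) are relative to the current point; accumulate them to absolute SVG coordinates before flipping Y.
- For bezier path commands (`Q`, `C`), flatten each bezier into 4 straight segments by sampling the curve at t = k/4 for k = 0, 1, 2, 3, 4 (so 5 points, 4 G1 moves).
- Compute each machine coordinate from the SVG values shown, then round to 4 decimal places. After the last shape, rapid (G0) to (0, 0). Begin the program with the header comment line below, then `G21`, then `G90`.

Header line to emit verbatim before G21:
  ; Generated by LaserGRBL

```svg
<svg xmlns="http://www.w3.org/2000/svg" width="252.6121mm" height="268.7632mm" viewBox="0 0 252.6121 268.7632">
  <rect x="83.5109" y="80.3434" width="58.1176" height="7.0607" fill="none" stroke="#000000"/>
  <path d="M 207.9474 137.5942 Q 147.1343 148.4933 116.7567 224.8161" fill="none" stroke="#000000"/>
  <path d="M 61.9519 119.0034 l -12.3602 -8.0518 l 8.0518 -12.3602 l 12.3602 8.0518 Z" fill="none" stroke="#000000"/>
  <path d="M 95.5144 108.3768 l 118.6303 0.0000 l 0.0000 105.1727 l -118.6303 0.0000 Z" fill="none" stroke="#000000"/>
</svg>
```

; Generated by LaserGRBL
G21
G90
G0 X83.5109 Y188.4198
M3 S293
G01 X141.6285 Y188.4198 F3876
G01 X141.6285 Y181.3591
G01 X83.5109 Y181.3591
G01 X83.5109 Y188.4198
M5
G0 X207.9474 Y131.1690
M3 S293
G01 X179.4431 Y121.6305 F3876
G01 X154.7432 Y103.9140
G01 X133.8477 Y78.0195
G01 X116.7567 Y43.9471
M5
G0 X61.9519 Y149.7598
M3 S293
G01 X49.5917 Y157.8116 F3876
G01 X57.6435 Y170.1718
G01 X70.0037 Y162.1200
G01 X61.9519 Y149.7598
M5
G0 X95.5144 Y160.3864
M3 S293
G01 X214.1447 Y160.3864 F3876
G01 X214.1447 Y55.2137
G01 X95.5144 Y55.2137
G01 X95.5144 Y160.3864
M5
G0 X0.0000 Y0.0000

1 u = 1 mm; y_m = 268.7632 − y.

[1] `<rect>` rectangle, #000000→engrave S293 F3876: (83.5109,188.4198) → (141.6285,188.4198) → (141.6285,181.3591) → (83.5109,181.3591) → (83.5109,188.4198) (closed)

[2] `<path>` quadratic bezier, #000000→engrave S293 F3876: (207.9474,131.1690) → (179.4431,121.6305) → (154.7432,103.9140) → (133.8477,78.0195) → (116.7567,43.9471)

[3] `<path>` regular polygon, #000000→engrave S293 F3876: (61.9519,149.7598) → (49.5917,157.8116) → (57.6435,170.1718) → (70.0037,162.1200) → (61.9519,149.7598) (closed)

[4] `<path>` rectangle, #000000→engrave S293 F3876: (95.5144,160.3864) → (214.1447,160.3864) → (214.1447,55.2137) → (95.5144,55.2137) → (95.5144,160.3864) (closed)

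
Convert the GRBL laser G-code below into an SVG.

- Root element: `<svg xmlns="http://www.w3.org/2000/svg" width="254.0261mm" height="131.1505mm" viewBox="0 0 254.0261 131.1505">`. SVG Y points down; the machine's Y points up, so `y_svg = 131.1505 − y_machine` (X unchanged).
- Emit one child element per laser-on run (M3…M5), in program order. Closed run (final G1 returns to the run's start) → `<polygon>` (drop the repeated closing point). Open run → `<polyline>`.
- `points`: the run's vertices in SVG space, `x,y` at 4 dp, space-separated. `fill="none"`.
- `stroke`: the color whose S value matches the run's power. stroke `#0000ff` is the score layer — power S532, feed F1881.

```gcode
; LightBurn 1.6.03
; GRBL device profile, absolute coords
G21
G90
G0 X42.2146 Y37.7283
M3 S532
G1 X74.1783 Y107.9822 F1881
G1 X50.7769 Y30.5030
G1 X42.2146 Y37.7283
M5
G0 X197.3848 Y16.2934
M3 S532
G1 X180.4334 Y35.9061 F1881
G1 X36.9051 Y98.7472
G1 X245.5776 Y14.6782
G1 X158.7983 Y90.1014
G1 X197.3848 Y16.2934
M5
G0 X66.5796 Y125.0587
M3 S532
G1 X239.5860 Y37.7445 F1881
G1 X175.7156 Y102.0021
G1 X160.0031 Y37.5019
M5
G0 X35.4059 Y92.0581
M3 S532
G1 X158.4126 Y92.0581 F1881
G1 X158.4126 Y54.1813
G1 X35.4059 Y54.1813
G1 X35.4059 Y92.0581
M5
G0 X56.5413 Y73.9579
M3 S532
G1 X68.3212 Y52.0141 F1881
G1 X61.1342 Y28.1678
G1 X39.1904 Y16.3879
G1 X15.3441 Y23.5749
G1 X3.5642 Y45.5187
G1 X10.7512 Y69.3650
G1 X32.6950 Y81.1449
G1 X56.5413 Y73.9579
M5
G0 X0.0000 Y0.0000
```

<svg xmlns="http://www.w3.org/2000/svg" width="254.0261mm" height="131.1505mm" viewBox="0 0 254.0261 131.1505">
  <polygon points="42.2146,93.4222 74.1783,23.1683 50.7769,100.6475" fill="none" stroke="#0000ff"/>
  <polygon points="197.3848,114.8571 180.4334,95.2444 36.9051,32.4033 245.5776,116.4723 158.7983,41.0491" fill="none" stroke="#0000ff"/>
  <polyline points="66.5796,6.0918 239.5860,93.4060 175.7156,29.1484 160.0031,93.6486" fill="none" stroke="#0000ff"/>
  <polygon points="35.4059,39.0924 158.4126,39.0924 158.4126,76.9692 35.4059,76.9692" fill="none" stroke="#0000ff"/>
  <polygon points="56.5413,57.1926 68.3212,79.1364 61.1342,102.9827 39.1904,114.7626 15.3441,107.5756 3.5642,85.6318 10.7512,61.7855 32.6950,50.0056" fill="none" stroke="#0000ff"/>
</svg>

y_svg = 131.1505 − y_m. Every run uses S532, so all elements get stroke `#0000ff` (score).

[1] closed run; points: 42.2146,93.4222 74.1783,23.1683 50.7769,100.6475

[2] closed run; points: 197.3848,114.8571 180.4334,95.2444 36.9051,32.4033 245.5776,116.4723 158.7983,41.0491

[3] open run; points: 66.5796,6.0918 239.5860,93.4060 175.7156,29.1484 160.0031,93.6486

[4] closed run; points: 35.4059,39.0924 158.4126,39.0924 158.4126,76.9692 35.4059,76.9692

[5] closed run; points: 56.5413,57.1926 68.3212,79.1364 61.1342,102.9827 39.1904,114.7626 15.3441,107.5756 3.5642,85.6318 10.7512,61.7855 32.6950,50.0056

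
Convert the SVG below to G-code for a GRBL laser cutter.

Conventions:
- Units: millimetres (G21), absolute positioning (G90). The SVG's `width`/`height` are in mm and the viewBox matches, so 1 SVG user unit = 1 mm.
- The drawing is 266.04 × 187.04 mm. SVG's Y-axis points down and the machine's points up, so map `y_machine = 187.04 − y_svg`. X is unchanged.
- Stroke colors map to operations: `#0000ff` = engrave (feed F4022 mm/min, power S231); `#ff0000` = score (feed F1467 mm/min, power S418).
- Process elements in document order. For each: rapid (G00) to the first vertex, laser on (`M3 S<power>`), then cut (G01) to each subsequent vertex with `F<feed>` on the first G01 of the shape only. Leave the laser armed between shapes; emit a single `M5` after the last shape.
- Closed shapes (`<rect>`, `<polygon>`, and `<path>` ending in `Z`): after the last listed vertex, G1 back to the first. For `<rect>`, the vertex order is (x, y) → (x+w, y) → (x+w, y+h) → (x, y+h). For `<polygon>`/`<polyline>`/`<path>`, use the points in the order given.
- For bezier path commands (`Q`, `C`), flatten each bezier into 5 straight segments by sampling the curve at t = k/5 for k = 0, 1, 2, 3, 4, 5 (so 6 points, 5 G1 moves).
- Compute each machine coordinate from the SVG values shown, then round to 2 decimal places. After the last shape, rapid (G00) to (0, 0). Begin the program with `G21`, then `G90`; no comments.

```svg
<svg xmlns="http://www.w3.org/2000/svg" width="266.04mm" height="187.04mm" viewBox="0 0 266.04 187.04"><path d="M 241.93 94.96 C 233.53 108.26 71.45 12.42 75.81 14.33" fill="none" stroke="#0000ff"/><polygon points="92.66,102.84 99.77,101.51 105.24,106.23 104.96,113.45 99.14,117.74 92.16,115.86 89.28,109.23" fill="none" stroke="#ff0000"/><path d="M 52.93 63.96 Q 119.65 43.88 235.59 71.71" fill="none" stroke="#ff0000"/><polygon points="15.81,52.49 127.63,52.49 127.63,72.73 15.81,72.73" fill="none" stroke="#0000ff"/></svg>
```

1 u = 1 mm; y_m = 187.04 − y.

[1] `<path>` cubic bezier, #0000ff→engrave S231 F4022: (241.93,92.08) → (221.01,95.54) → (178.57,115.27) → (129.98,141.32) → (90.61,163.78) → (75.81,172.71)

[2] `<polygon>` regular polygon, #ff0000→score S418 F1467: (92.66,84.20) → (99.77,85.53) → (105.24,80.81) → (104.96,73.59) → (99.14,69.30) → (92.16,71.18) → (89.28,77.81) → (92.66,84.20) (closed)

[3] `<path>` quadratic bezier, #ff0000→score S418 F1467: (52.93,123.08) → (81.59,129.20) → (114.18,131.48) → (150.71,129.93) → (191.18,124.55) → (235.59,115.33)

[4] `<polygon>` rectangle, #0000ff→engrave S231 F4022: (15.81,134.55) → (127.63,134.55) → (127.63,114.31) → (15.81,114.31) → (15.81,134.55) (closed)

G21
G90
G00 X241.93 Y92.08
M3 S231
G01 X221.01 Y95.54 F4022
G01 X178.57 Y115.27
G01 X129.98 Y141.32
G01 X90.61 Y163.78
G01 X75.81 Y172.71
G00 X92.66 Y84.20
M3 S418
G01 X99.77 Y85.53 F1467
G01 X105.24 Y80.81
G01 X104.96 Y73.59
G01 X99.14 Y69.30
G01 X92.16 Y71.18
G01 X89.28 Y77.81
G01 X92.66 Y84.20
G00 X52.93 Y123.08
M3 S418
G01 X81.59 Y129.20 F1467
G01 X114.18 Y131.48
G01 X150.71 Y129.93
G01 X191.18 Y124.55
G01 X235.59 Y115.33
G00 X15.81 Y134.55
M3 S231
G01 X127.63 Y134.55 F4022
G01 X127.63 Y114.31
G01 X15.81 Y114.31
G01 X15.81 Y134.55
M5
G00 X0.00 Y0.00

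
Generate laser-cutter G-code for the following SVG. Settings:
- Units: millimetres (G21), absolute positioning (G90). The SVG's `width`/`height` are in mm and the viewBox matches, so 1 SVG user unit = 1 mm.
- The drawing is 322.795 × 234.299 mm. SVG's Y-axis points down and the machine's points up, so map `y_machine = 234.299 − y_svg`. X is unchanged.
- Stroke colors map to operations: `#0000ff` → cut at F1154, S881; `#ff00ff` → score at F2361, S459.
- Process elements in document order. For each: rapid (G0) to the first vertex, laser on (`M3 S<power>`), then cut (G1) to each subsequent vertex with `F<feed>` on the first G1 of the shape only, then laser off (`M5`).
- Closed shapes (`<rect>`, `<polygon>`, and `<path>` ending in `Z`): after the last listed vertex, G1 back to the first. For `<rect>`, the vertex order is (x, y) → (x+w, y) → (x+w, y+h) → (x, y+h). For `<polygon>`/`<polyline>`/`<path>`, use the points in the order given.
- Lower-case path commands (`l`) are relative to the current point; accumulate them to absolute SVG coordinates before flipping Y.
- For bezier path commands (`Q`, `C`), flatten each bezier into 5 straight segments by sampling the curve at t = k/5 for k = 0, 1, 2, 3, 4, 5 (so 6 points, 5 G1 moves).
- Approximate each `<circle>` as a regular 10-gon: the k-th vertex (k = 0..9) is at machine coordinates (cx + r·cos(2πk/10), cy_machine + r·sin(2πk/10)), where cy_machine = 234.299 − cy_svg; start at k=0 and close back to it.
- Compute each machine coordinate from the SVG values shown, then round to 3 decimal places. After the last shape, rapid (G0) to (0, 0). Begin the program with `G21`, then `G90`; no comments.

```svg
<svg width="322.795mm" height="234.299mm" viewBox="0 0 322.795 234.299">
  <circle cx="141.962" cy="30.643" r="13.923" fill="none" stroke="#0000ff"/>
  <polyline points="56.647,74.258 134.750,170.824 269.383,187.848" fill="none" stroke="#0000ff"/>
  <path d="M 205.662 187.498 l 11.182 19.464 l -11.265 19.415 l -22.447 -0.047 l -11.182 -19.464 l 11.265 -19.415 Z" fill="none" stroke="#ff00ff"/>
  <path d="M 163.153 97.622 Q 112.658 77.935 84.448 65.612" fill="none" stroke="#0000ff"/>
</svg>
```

1 u = 1 mm; y_m = 234.299 − y.

[1] `<circle>` circle, #0000ff→cut S881 F1154: (155.885,203.656) → (153.226,211.840) → (146.264,216.898) → (137.660,216.898) → (130.698,211.840) → (128.039,203.656) → (130.698,195.472) → (137.660,190.414) → (146.264,190.414) → (153.226,195.472) → (155.885,203.656) (closed)

[2] `<polyline>` open polyline, #0000ff→cut S881 F1154: (56.647,160.041) → (134.750,63.475) → (269.383,46.451)

[3] `<path>` regular polygon, #ff00ff→score S459 F2361: (205.662,46.801) → (216.844,27.337) → (205.579,7.922) → (183.132,7.969) → (171.950,27.433) → (183.215,46.848) → (205.662,46.801) (closed)

[4] `<path>` quadratic bezier, #0000ff→cut S881 F1154: (163.153,136.677) → (143.846,144.257) → (126.323,151.248) → (110.582,157.650) → (96.623,163.463) → (84.448,168.687)

G21
G90
G0 X155.885 Y203.656
M3 S881
G1 X153.226 Y211.840 F1154
G1 X146.264 Y216.898
G1 X137.660 Y216.898
G1 X130.698 Y211.840
G1 X128.039 Y203.656
G1 X130.698 Y195.472
G1 X137.660 Y190.414
G1 X146.264 Y190.414
G1 X153.226 Y195.472
G1 X155.885 Y203.656
M5
G0 X56.647 Y160.041
M3 S881
G1 X134.750 Y63.475 F1154
G1 X269.383 Y46.451
M5
G0 X205.662 Y46.801
M3 S459
G1 X216.844 Y27.337 F2361
G1 X205.579 Y7.922
G1 X183.132 Y7.969
G1 X171.950 Y27.433
G1 X183.215 Y46.848
G1 X205.662 Y46.801
M5
G0 X163.153 Y136.677
M3 S881
G1 X143.846 Y144.257 F1154
G1 X126.323 Y151.248
G1 X110.582 Y157.650
G1 X96.623 Y163.463
G1 X84.448 Y168.687
M5
G0 X0.000 Y0.000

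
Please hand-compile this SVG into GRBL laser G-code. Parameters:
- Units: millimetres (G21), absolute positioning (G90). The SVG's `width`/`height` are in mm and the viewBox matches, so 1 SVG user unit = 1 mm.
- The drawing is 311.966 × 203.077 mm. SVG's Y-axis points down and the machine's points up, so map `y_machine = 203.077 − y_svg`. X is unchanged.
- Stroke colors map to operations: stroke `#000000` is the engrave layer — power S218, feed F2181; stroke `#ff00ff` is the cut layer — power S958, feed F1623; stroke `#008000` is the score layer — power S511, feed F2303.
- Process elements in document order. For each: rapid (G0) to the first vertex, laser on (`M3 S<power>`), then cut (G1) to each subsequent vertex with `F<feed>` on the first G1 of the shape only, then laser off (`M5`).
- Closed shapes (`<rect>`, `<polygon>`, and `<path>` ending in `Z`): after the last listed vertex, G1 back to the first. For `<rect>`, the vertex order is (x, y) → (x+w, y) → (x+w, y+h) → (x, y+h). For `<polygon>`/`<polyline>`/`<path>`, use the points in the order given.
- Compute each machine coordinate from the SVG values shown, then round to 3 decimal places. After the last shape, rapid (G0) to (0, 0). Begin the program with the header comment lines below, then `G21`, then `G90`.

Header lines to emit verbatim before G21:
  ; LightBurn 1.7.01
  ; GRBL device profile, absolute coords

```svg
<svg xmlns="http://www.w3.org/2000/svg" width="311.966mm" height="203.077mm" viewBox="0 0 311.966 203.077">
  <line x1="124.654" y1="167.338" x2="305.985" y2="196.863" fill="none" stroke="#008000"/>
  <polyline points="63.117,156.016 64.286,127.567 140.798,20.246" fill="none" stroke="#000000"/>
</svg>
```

; LightBurn 1.7.01
; GRBL device profile, absolute coords
G21
G90
G0 X124.654 Y35.739
M3 S511
G1 X305.985 Y6.214 F2303
M5
G0 X63.117 Y47.061
M3 S218
G1 X64.286 Y75.510 F2181
G1 X140.798 Y182.831
M5
G0 X0.000 Y0.000

Since the viewBox matches the mm dimensions, user units are millimetres directly. The only transform is the Y-flip y_m = 203.077 − y_svg.

Shape 1 is a line segment drawn with `<line>`. Its stroke #008000 means score at S511, F2303. After flipping Y the toolpath is (124.654,35.739) → (305.985,6.214).

Shape 2 is a open polyline drawn with `<polyline>`. Its stroke #000000 means engrave at S218, F2181. After flipping Y the toolpath is (63.117,47.061) → (64.286,75.510) → (140.798,182.831).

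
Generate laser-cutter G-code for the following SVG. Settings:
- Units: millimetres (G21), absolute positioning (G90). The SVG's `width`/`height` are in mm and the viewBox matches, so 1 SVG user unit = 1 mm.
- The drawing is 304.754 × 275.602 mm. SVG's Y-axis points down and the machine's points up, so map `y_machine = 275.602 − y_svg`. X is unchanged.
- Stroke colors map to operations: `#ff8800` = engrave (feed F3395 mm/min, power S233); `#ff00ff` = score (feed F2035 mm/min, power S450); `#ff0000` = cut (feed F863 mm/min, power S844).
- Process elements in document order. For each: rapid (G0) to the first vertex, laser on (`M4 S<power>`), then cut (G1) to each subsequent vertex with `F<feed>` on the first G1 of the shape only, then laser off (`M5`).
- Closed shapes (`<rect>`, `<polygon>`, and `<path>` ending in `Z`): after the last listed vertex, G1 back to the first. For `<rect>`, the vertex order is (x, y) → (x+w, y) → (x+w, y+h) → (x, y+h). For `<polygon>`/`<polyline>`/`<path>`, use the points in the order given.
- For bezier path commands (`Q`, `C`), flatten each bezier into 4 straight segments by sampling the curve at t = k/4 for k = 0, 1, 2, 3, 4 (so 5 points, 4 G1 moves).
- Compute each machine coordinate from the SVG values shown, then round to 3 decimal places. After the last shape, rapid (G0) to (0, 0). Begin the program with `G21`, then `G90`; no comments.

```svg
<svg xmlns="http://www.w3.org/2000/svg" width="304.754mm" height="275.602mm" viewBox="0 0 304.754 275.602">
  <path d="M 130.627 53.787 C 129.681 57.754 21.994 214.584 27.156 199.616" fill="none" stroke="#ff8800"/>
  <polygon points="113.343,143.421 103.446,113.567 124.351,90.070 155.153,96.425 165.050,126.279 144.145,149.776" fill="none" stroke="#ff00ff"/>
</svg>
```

G21
G90
G0 X130.627 Y221.815
M4 S233
G1 X113.335 Y195.251 F3395
G1 X76.601 Y141.800
G1 X41.013 Y91.899
G1 X27.156 Y75.986
M5
G0 X113.343 Y132.181
M4 S450
G1 X103.446 Y162.035 F2035
G1 X124.351 Y185.532
G1 X155.153 Y179.177
G1 X165.050 Y149.323
G1 X144.145 Y125.826
G1 X113.343 Y132.181
M5
G0 X0.000 Y0.000

Since the viewBox matches the mm dimensions, user units are millimetres directly. The only transform is the Y-flip y_m = 275.602 − y_svg.

Shape 1 is a cubic bezier drawn with `<path>`. Its stroke #ff8800 means engrave at S233, F3395. After flipping Y the toolpath is (130.627,221.815) → (113.335,195.251) → (76.601,141.800) → (41.013,91.899) → (27.156,75.986).

Shape 2 is a regular polygon drawn with `<polygon>`. Its stroke #ff00ff means score at S450, F2035. After flipping Y the toolpath is (113.343,132.181) → (103.446,162.035) → (124.351,185.532) → (155.153,179.177) → (165.050,149.323) → (144.145,125.826) → (113.343,132.181), returning to the start.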